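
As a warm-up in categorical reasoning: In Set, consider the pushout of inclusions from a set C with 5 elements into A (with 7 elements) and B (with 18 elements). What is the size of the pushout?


The pushout A +_C B identifies the images of C in A and B.
|A +_C B| = |A| + |B| - |C| (for injections).
= 7 + 18 - 5 = 20

20


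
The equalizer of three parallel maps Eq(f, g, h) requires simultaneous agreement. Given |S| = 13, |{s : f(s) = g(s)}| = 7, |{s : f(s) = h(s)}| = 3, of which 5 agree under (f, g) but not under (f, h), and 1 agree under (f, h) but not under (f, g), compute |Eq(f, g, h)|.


Eq(f, g, h) is the triple-agreement set: points in S where all three
maps take the same value. Using inclusion-exclusion on the pairwise data:
Pair (f, g) agrees on 7 points; pair (f, h) on 3 points.
Points agreeing under (f, g) but not (f, h) = 5; under (f, h) but not (f, g) = 1.
Triple-agreement = agreement-in-(f, g) minus points that agree under (f, g) but not (f, h):
|Eq(f, g, h)| = 7 - 5 = 2
(cross-check via (f, h): 3 - 1 = 2.)

2


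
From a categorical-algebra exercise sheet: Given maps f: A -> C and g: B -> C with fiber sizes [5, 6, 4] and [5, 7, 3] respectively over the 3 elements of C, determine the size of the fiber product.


The pullback A x_C B consists of pairs (a, b) with f(a) = g(b).
For each element c in C, the fiber product has |f^-1(c)| * |g^-1(c)| elements.
Summing over C: 5 * 5 + 6 * 7 + 4 * 3
= 25 + 42 + 12 = 79

79


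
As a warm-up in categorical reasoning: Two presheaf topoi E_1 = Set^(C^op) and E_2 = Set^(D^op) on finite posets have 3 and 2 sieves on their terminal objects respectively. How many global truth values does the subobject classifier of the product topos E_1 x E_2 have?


In a product of presheaf topoi E_1 x E_2, the subobject classifier
is Omega = Omega_1 x Omega_2 (componentwise), so
|Omega(top)| = |Omega_1(top_1)| * |Omega_2(top_2)|.
= 3 * 2 = 6.

6


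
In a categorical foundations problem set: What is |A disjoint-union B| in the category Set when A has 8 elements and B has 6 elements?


In Set, the coproduct A + B is the disjoint union.
|A + B| = |A| + |B| = 8 + 6 = 14

14


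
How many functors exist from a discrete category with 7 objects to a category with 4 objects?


A functor from a discrete category C to D is determined by
where each object maps. Each of the 7 objects of C can map
to any of the 4 objects of D independently.
Number of functors = 4^7 = 16384

16384


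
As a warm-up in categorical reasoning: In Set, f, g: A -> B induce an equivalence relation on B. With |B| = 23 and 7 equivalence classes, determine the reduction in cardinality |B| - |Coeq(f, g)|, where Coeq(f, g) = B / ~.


The coequalizer Coeq(f, g) = B / ~ has one element per equivalence class.
|B| = 23, |Coeq(f, g)| = 7.
|B| - |Coeq(f, g)| = 23 - 7 = 16.

16


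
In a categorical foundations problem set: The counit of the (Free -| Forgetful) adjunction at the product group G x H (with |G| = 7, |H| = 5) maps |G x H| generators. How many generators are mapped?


The counit epsilon_K: F(U(K)) -> K of the Free-Forgetful adjunction
maps |K| generators of F(U(K)) into K. For K = G x H (the product group),
|G x H| = |G| * |H|.
Total generators mapped = 7 * 5 = 35.

35


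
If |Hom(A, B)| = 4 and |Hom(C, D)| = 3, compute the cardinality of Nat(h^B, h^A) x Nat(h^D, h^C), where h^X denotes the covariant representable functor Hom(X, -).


By the Yoneda lemma, Nat(h^B, h^A) is isomorphic to Hom(A, B),
so |Nat(h^B, h^A)| = |Hom(A, B)| and |Nat(h^D, h^C)| = |Hom(C, D)|.
|Hom(A, B)| = 4, |Hom(C, D)| = 3.
|Nat(h^B, h^A) x Nat(h^D, h^C)| = 4 * 3 = 12

12


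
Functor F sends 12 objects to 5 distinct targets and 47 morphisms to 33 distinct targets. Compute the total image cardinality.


The image of F consists of distinct objects and distinct morphisms.
|Im(F)| on objects = 5
|Im(F)| on morphisms = 33
Total image cardinality = 5 + 33 = 38

38


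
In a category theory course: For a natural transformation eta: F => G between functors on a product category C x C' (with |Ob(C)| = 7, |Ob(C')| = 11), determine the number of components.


A natural transformation eta: F => G assigns one component morphism per
object of the domain category.
The domain is the product category C x C', so
|Ob(C x C')| = |Ob(C)| * |Ob(C')| = 7 * 11 = 77.
Therefore eta has 77 component morphisms.

77


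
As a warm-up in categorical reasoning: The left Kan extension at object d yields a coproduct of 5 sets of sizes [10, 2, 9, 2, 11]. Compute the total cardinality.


Pointwise, the left Kan extension (Lan_F H)(d) is the colimit, indexed
by the comma category (F downarrow d), of H composed with the
projection (F downarrow d) -> C. Here that colimit is given
as a coproduct (disjoint union) of sets, so its cardinality is the
sum of the sizes of the summands.
Coproduct of sets with sizes: 10 + 2 + 9 + 2 + 11
= 34

34


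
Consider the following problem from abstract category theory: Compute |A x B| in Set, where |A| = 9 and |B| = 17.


In Set, the product A x B is the Cartesian product.
By the universal property, |A x B| = |A| * |B|.
|A x B| = 9 * 17 = 153

153


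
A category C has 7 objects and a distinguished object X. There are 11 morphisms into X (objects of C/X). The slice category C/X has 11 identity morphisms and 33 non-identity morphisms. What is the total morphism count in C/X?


In the slice category C/X, objects are morphisms to X.
Identity morphisms: 11 (one per object of C/X).
Non-identity morphisms: 33.
Total = 11 + 33 = 44

44


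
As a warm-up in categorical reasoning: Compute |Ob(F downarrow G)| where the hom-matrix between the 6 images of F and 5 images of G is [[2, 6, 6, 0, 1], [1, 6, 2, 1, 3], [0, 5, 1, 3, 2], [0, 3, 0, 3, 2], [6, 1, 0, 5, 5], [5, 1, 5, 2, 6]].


Objects of (F downarrow G) are triples (a, b, h: F(a)->G(b)).
The count equals the sum of all entries in the hom-matrix.
sum(row 0) = 15
sum(row 1) = 13
sum(row 2) = 11
sum(row 3) = 8
sum(row 4) = 17
sum(row 5) = 19
Grand total = 83

83


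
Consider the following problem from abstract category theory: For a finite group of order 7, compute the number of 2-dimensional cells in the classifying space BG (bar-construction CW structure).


In the bar-construction CW model of BG, the n-cells are indexed by
n-tuples [g_1|...|g_n] of non-identity elements of G (degenerate
simplices with some g_i = e do not contribute cells), so there are
(|G| - 1)^n n-cells.
For dim = 2 with |G| = 7:
cells = (7 - 1)^2 = 6^2 = 36

36


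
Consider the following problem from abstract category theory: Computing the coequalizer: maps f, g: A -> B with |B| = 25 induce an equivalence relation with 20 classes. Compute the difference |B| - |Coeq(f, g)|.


The coequalizer Coeq(f, g) = B / ~ has one element per equivalence class.
|B| = 25, |Coeq(f, g)| = 20.
|B| - |Coeq(f, g)| = 25 - 20 = 5.

5


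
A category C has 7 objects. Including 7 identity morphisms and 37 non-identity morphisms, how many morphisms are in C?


Each object has an identity morphism, giving 7 identities.
Adding the 37 non-identity morphisms:
Total = 7 + 37 = 44

44


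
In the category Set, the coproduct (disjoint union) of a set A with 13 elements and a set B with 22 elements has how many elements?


In Set, the coproduct A + B is the disjoint union.
|A + B| = |A| + |B| = 13 + 22 = 35

35


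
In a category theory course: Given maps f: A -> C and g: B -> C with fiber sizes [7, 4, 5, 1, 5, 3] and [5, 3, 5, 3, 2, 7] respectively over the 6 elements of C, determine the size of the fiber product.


The pullback A x_C B consists of pairs (a, b) with f(a) = g(b).
For each element c in C, the fiber product has |f^-1(c)| * |g^-1(c)| elements.
Summing over C: 7 * 5 + 4 * 3 + 5 * 5 + 1 * 3 + 5 * 2 + 3 * 7
= 35 + 12 + 25 + 3 + 10 + 21 = 106

106


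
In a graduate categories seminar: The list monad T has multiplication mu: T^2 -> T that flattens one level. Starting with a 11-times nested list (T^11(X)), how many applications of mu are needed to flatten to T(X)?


Each application of mu: T^2 -> T removes one layer of nesting.
Starting at depth 11 (i.e., T^11(X)), we need to reach T(X).
Number of mu applications = 11 - 1 = 10

10


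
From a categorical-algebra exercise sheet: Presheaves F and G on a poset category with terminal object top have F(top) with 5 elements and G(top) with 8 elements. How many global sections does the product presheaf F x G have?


Global sections of a presheaf on a poset with terminal top satisfy
Gamma(H) ~ H(top). Presheaves admit pointwise products, so
(F x G)(top) = F(top) x G(top) (Cartesian product).
|Gamma(F x G)| = |F(top)| * |G(top)| = 5 * 8 = 40.

40


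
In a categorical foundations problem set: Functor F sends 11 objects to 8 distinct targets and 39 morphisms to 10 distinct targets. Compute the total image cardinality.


The image of F consists of distinct objects and distinct morphisms.
|Im(F)| on objects = 8
|Im(F)| on morphisms = 10
Total image cardinality = 8 + 10 = 18

18


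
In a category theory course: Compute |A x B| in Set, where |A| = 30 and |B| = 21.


In Set, the product A x B is the Cartesian product.
By the universal property, |A x B| = |A| * |B|.
|A x B| = 30 * 21 = 630

630


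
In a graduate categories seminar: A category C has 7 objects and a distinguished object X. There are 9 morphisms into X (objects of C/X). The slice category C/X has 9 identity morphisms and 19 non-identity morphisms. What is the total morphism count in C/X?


In the slice category C/X, objects are morphisms to X.
Identity morphisms: 9 (one per object of C/X).
Non-identity morphisms: 19.
Total = 9 + 19 = 28

28


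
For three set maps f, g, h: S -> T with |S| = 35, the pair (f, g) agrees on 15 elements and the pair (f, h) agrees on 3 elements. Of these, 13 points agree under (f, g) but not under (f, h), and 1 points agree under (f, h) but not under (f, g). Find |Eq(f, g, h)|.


Eq(f, g, h) is the triple-agreement set: points in S where all three
maps take the same value. Using inclusion-exclusion on the pairwise data:
Pair (f, g) agrees on 15 points; pair (f, h) on 3 points.
Points agreeing under (f, g) but not (f, h) = 13; under (f, h) but not (f, g) = 1.
Triple-agreement = agreement-in-(f, g) minus points that agree under (f, g) but not (f, h):
|Eq(f, g, h)| = 15 - 13 = 2
(cross-check via (f, h): 3 - 1 = 2.)

2


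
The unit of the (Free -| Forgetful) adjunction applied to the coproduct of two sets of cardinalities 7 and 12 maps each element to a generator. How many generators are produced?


The unit eta_X: X -> U(F(X)) of the Free-Forgetful adjunction
maps each element of X to a generator of F(X). For X = S + T (disjoint
union in Set), |S + T| = |S| + |T|.
Total mappings = 7 + 12 = 19.

19


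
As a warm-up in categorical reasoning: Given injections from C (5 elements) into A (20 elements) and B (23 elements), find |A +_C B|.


The pushout A +_C B identifies the images of C in A and B.
|A +_C B| = |A| + |B| - |C| (for injections).
= 20 + 23 - 5 = 38

38


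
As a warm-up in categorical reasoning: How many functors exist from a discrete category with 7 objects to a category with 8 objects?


A functor from a discrete category C to D is determined by
where each object maps. Each of the 7 objects of C can map
to any of the 8 objects of D independently.
Number of functors = 8^7 = 2097152

2097152


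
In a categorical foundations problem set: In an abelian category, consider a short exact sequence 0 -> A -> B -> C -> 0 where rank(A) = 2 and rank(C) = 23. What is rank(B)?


For a short exact sequence 0 -> A -> B -> C -> 0,
rank is additive: rank(B) = rank(A) + rank(C).
rank(B) = 2 + 23 = 25

25


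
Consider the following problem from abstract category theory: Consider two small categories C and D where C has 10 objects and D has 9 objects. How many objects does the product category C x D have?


The product category C x D has objects that are pairs (c, d).
Number of pairs = |Ob(C)| * |Ob(D)| = 10 * 9 = 90

90


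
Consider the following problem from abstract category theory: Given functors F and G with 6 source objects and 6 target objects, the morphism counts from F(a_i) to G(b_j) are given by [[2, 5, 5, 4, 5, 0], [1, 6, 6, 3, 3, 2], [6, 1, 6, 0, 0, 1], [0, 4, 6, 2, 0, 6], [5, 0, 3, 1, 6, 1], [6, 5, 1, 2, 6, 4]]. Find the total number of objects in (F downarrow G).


Objects of (F downarrow G) are triples (a, b, h: F(a)->G(b)).
The count equals the sum of all entries in the hom-matrix.
sum(row 0) = 21
sum(row 1) = 21
sum(row 2) = 14
sum(row 3) = 18
sum(row 4) = 16
sum(row 5) = 24
Grand total = 114

114


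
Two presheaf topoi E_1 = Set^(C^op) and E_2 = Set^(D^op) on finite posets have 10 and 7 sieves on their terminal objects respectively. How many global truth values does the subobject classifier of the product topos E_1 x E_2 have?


In a product of presheaf topoi E_1 x E_2, the subobject classifier
is Omega = Omega_1 x Omega_2 (componentwise), so
|Omega(top)| = |Omega_1(top_1)| * |Omega_2(top_2)|.
= 10 * 7 = 70.

70


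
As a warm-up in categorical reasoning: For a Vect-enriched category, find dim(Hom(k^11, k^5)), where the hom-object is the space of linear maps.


In Vect-enriched categories, Hom(k^n, k^m) is the space of m x n matrices.
dim(Hom(k^11, k^5)) = 5 * 11 = 55

55


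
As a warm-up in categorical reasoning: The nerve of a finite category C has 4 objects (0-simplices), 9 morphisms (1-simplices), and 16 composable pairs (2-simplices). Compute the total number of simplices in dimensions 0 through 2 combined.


The 2-skeleton of the nerve N(C) consists of simplices in dimensions 0, 1, 2:
  |N(C)_0| = 4 (objects)
  |N(C)_1| = 9 (morphisms)
  |N(C)_2| = 16 (composable pairs)
Total = 4 + 9 + 16 = 29

29


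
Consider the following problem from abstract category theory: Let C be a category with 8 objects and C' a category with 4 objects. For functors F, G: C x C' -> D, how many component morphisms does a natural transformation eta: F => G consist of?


A natural transformation eta: F => G assigns one component morphism per
object of the domain category.
The domain is the product category C x C', so
|Ob(C x C')| = |Ob(C)| * |Ob(C')| = 8 * 4 = 32.
Therefore eta has 32 component morphisms.

32


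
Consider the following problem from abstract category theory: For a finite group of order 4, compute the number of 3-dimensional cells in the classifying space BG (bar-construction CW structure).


In the bar-construction CW model of BG, the n-cells are indexed by
n-tuples [g_1|...|g_n] of non-identity elements of G (degenerate
simplices with some g_i = e do not contribute cells), so there are
(|G| - 1)^n n-cells.
For dim = 3 with |G| = 4:
cells = (4 - 1)^3 = 3^3 = 27

27


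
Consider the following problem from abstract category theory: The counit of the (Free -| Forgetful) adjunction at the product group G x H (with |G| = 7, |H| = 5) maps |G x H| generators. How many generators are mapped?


The counit epsilon_K: F(U(K)) -> K of the Free-Forgetful adjunction
maps |K| generators of F(U(K)) into K. For K = G x H (the product group),
|G x H| = |G| * |H|.
Total generators mapped = 7 * 5 = 35.

35


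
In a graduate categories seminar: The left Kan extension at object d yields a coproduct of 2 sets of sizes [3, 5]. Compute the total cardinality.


Pointwise, the left Kan extension (Lan_F H)(d) is the colimit, indexed
by the comma category (F downarrow d), of H composed with the
projection (F downarrow d) -> C. Here that colimit is given
as a coproduct (disjoint union) of sets, so its cardinality is the
sum of the sizes of the summands.
Coproduct of sets with sizes: 3 + 5
= 8

8


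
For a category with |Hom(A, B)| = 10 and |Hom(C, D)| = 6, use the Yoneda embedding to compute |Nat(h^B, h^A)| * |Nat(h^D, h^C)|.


By the Yoneda lemma, Nat(h^B, h^A) is isomorphic to Hom(A, B),
so |Nat(h^B, h^A)| = |Hom(A, B)| and |Nat(h^D, h^C)| = |Hom(C, D)|.
|Hom(A, B)| = 10, |Hom(C, D)| = 6.
|Nat(h^B, h^A) x Nat(h^D, h^C)| = 10 * 6 = 60

60


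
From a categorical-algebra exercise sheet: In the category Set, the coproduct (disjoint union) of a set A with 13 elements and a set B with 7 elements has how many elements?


In Set, the coproduct A + B is the disjoint union.
|A + B| = |A| + |B| = 13 + 7 = 20

20


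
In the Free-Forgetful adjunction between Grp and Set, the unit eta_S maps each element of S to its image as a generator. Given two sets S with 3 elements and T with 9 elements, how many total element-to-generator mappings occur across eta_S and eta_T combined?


The unit eta_X: X -> U(F(X)) of the Free-Forgetful adjunction
maps each element of X to a generator of F(X). For X = S + T (disjoint
union in Set), |S + T| = |S| + |T|.
Total mappings = 3 + 9 = 12.

12


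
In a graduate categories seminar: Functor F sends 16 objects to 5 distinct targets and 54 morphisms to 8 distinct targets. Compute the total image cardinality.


The image of F consists of distinct objects and distinct morphisms.
|Im(F)| on objects = 5
|Im(F)| on morphisms = 8
Total image cardinality = 5 + 8 = 13

13


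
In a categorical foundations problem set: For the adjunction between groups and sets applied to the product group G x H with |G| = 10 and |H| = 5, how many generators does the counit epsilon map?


The counit epsilon_K: F(U(K)) -> K of the Free-Forgetful adjunction
maps |K| generators of F(U(K)) into K. For K = G x H (the product group),
|G x H| = |G| * |H|.
Total generators mapped = 10 * 5 = 50.

50


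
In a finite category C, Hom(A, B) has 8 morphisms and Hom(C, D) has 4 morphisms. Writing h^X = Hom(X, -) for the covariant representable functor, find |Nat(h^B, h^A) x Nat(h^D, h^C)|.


By the Yoneda lemma, Nat(h^B, h^A) is isomorphic to Hom(A, B),
so |Nat(h^B, h^A)| = |Hom(A, B)| and |Nat(h^D, h^C)| = |Hom(C, D)|.
|Hom(A, B)| = 8, |Hom(C, D)| = 4.
|Nat(h^B, h^A) x Nat(h^D, h^C)| = 8 * 4 = 32

32


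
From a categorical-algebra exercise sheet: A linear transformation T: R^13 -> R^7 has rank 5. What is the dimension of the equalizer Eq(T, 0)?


The equalizer of f and the zero map is ker(f).
By the rank-nullity theorem: dim(ker(f)) = dim(domain) - rank(f).
dim(ker(f)) = 13 - 5 = 8

8


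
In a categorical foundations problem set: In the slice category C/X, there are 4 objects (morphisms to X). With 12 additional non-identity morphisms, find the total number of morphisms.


In the slice category C/X, objects are morphisms to X.
Identity morphisms: 4 (one per object of C/X).
Non-identity morphisms: 12.
Total = 4 + 12 = 16

16


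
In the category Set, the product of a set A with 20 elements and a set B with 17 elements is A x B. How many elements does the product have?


In Set, the product A x B is the Cartesian product.
By the universal property, |A x B| = |A| * |B|.
|A x B| = 20 * 17 = 340

340


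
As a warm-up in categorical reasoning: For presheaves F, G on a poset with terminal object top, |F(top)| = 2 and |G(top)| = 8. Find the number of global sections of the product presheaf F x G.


Global sections of a presheaf on a poset with terminal top satisfy
Gamma(H) ~ H(top). Presheaves admit pointwise products, so
(F x G)(top) = F(top) x G(top) (Cartesian product).
|Gamma(F x G)| = |F(top)| * |G(top)| = 2 * 8 = 16.

16


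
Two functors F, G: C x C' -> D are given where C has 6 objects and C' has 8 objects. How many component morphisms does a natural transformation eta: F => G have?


A natural transformation eta: F => G assigns one component morphism per
object of the domain category.
The domain is the product category C x C', so
|Ob(C x C')| = |Ob(C)| * |Ob(C')| = 6 * 8 = 48.
Therefore eta has 48 component morphisms.

48


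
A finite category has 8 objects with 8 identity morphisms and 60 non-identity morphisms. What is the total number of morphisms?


Each object has an identity morphism, giving 8 identities.
Adding the 60 non-identity morphisms:
Total = 8 + 60 = 68

68


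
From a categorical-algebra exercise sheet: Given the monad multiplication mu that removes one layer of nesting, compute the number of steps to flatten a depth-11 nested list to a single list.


Each application of mu: T^2 -> T removes one layer of nesting.
Starting at depth 11 (i.e., T^11(X)), we need to reach T(X).
Number of mu applications = 11 - 1 = 10

10


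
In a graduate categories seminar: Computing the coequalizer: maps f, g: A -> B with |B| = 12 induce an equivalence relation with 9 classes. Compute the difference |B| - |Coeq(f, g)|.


The coequalizer Coeq(f, g) = B / ~ has one element per equivalence class.
|B| = 12, |Coeq(f, g)| = 9.
|B| - |Coeq(f, g)| = 12 - 9 = 3.

3


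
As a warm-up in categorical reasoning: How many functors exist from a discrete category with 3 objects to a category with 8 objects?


A functor from a discrete category C to D is determined by
where each object maps. Each of the 3 objects of C can map
to any of the 8 objects of D independently.
Number of functors = 8^3 = 512

512


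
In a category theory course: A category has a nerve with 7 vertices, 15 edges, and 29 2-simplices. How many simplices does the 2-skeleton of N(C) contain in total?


The 2-skeleton of the nerve N(C) consists of simplices in dimensions 0, 1, 2:
  |N(C)_0| = 7 (objects)
  |N(C)_1| = 15 (morphisms)
  |N(C)_2| = 29 (composable pairs)
Total = 7 + 15 + 29 = 51

51


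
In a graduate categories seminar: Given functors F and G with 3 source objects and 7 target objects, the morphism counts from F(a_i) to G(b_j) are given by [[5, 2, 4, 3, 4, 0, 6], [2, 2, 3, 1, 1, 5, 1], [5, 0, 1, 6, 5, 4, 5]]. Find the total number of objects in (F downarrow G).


Objects of (F downarrow G) are triples (a, b, h: F(a)->G(b)).
The count equals the sum of all entries in the hom-matrix.
sum(row 0) = 24
sum(row 1) = 15
sum(row 2) = 26
Grand total = 65

65


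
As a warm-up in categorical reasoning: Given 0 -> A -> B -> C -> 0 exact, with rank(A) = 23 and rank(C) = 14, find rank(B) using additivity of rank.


For a short exact sequence 0 -> A -> B -> C -> 0,
rank is additive: rank(B) = rank(A) + rank(C).
rank(B) = 23 + 14 = 37

37


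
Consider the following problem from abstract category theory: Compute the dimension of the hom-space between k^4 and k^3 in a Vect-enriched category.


In Vect-enriched categories, Hom(k^n, k^m) is the space of m x n matrices.
dim(Hom(k^4, k^3)) = 3 * 4 = 12

12


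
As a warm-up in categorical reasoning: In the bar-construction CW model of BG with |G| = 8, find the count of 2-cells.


In the bar-construction CW model of BG, the n-cells are indexed by
n-tuples [g_1|...|g_n] of non-identity elements of G (degenerate
simplices with some g_i = e do not contribute cells), so there are
(|G| - 1)^n n-cells.
For dim = 2 with |G| = 8:
cells = (8 - 1)^2 = 7^2 = 49

49


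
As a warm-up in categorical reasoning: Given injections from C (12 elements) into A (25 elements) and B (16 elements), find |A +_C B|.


The pushout A +_C B identifies the images of C in A and B.
|A +_C B| = |A| + |B| - |C| (for injections).
= 25 + 16 - 12 = 29

29


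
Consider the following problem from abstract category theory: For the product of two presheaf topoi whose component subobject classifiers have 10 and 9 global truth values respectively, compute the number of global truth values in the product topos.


In a product of presheaf topoi E_1 x E_2, the subobject classifier
is Omega = Omega_1 x Omega_2 (componentwise), so
|Omega(top)| = |Omega_1(top_1)| * |Omega_2(top_2)|.
= 10 * 9 = 90.

90


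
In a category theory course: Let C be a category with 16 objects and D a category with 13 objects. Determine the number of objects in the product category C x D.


The product category C x D has objects that are pairs (c, d).
Number of pairs = |Ob(C)| * |Ob(D)| = 16 * 13 = 208

208


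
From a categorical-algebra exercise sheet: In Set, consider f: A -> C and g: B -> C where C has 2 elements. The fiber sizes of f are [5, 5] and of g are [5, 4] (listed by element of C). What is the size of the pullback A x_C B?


The pullback A x_C B consists of pairs (a, b) with f(a) = g(b).
For each element c in C, the fiber product has |f^-1(c)| * |g^-1(c)| elements.
Summing over C: 5 * 5 + 5 * 4
= 25 + 20 = 45

45


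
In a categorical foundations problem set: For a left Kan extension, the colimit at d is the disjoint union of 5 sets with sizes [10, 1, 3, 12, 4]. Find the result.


Pointwise, the left Kan extension (Lan_F H)(d) is the colimit, indexed
by the comma category (F downarrow d), of H composed with the
projection (F downarrow d) -> C. Here that colimit is given
as a coproduct (disjoint union) of sets, so its cardinality is the
sum of the sizes of the summands.
Coproduct of sets with sizes: 10 + 1 + 3 + 12 + 4
= 30

30


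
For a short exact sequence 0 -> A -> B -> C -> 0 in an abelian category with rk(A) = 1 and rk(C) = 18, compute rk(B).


For a short exact sequence 0 -> A -> B -> C -> 0,
rank is additive: rank(B) = rank(A) + rank(C).
rank(B) = 1 + 18 = 19

19


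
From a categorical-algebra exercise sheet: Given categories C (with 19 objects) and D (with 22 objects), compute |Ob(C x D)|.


The product category C x D has objects that are pairs (c, d).
Number of pairs = |Ob(C)| * |Ob(D)| = 19 * 22 = 418

418


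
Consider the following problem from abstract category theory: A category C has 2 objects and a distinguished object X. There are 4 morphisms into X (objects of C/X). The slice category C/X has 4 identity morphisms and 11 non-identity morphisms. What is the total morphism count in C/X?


In the slice category C/X, objects are morphisms to X.
Identity morphisms: 4 (one per object of C/X).
Non-identity morphisms: 11.
Total = 4 + 11 = 15

15


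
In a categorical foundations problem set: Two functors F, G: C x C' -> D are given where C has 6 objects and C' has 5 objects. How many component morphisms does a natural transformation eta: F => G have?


A natural transformation eta: F => G assigns one component morphism per
object of the domain category.
The domain is the product category C x C', so
|Ob(C x C')| = |Ob(C)| * |Ob(C')| = 6 * 5 = 30.
Therefore eta has 30 component morphisms.

30


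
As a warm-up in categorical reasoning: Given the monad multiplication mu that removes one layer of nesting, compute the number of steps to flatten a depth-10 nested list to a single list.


Each application of mu: T^2 -> T removes one layer of nesting.
Starting at depth 10 (i.e., T^10(X)), we need to reach T(X).
Number of mu applications = 10 - 1 = 9

9


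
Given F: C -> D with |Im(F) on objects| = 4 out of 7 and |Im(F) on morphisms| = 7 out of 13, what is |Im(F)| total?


The image of F consists of distinct objects and distinct morphisms.
|Im(F)| on objects = 4
|Im(F)| on morphisms = 7
Total image cardinality = 4 + 7 = 11

11


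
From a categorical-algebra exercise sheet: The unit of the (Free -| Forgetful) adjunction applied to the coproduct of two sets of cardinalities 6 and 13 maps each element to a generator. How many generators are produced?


The unit eta_X: X -> U(F(X)) of the Free-Forgetful adjunction
maps each element of X to a generator of F(X). For X = S + T (disjoint
union in Set), |S + T| = |S| + |T|.
Total mappings = 6 + 13 = 19.

19


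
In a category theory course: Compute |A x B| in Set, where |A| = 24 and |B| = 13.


In Set, the product A x B is the Cartesian product.
By the universal property, |A x B| = |A| * |B|.
|A x B| = 24 * 13 = 312

312


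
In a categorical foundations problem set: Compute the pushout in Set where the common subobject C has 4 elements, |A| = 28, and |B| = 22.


The pushout A +_C B identifies the images of C in A and B.
|A +_C B| = |A| + |B| - |C| (for injections).
= 28 + 22 - 4 = 46

46


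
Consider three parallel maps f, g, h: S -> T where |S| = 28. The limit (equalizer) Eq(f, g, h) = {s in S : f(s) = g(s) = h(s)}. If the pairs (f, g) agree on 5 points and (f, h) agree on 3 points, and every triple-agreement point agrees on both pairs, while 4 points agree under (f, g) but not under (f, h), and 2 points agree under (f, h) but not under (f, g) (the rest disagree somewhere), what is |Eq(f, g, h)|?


Eq(f, g, h) is the triple-agreement set: points in S where all three
maps take the same value. Using inclusion-exclusion on the pairwise data:
Pair (f, g) agrees on 5 points; pair (f, h) on 3 points.
Points agreeing under (f, g) but not (f, h) = 4; under (f, h) but not (f, g) = 2.
Triple-agreement = agreement-in-(f, g) minus points that agree under (f, g) but not (f, h):
|Eq(f, g, h)| = 5 - 4 = 1
(cross-check via (f, h): 3 - 2 = 1.)

1


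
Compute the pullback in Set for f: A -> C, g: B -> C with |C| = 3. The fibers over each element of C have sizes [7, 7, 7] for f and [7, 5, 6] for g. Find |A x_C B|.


The pullback A x_C B consists of pairs (a, b) with f(a) = g(b).
For each element c in C, the fiber product has |f^-1(c)| * |g^-1(c)| elements.
Summing over C: 7 * 7 + 7 * 5 + 7 * 6
= 49 + 35 + 42 = 126

126


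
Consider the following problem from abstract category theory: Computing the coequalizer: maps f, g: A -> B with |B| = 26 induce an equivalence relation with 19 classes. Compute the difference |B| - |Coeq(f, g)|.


The coequalizer Coeq(f, g) = B / ~ has one element per equivalence class.
|B| = 26, |Coeq(f, g)| = 19.
|B| - |Coeq(f, g)| = 26 - 19 = 7.

7


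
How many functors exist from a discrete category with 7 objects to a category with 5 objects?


A functor from a discrete category C to D is determined by
where each object maps. Each of the 7 objects of C can map
to any of the 5 objects of D independently.
Number of functors = 5^7 = 78125

78125


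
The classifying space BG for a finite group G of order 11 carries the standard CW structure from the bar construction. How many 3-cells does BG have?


In the bar-construction CW model of BG, the n-cells are indexed by
n-tuples [g_1|...|g_n] of non-identity elements of G (degenerate
simplices with some g_i = e do not contribute cells), so there are
(|G| - 1)^n n-cells.
For dim = 3 with |G| = 11:
cells = (11 - 1)^3 = 10^3 = 1000

1000


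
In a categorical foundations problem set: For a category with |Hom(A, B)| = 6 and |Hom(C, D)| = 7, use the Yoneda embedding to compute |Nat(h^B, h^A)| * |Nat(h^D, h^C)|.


By the Yoneda lemma, Nat(h^B, h^A) is isomorphic to Hom(A, B),
so |Nat(h^B, h^A)| = |Hom(A, B)| and |Nat(h^D, h^C)| = |Hom(C, D)|.
|Hom(A, B)| = 6, |Hom(C, D)| = 7.
|Nat(h^B, h^A) x Nat(h^D, h^C)| = 6 * 7 = 42

42


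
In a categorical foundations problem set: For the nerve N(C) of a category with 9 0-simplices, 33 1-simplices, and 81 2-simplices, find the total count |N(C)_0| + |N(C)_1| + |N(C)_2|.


The 2-skeleton of the nerve N(C) consists of simplices in dimensions 0, 1, 2:
  |N(C)_0| = 9 (objects)
  |N(C)_1| = 33 (morphisms)
  |N(C)_2| = 81 (composable pairs)
Total = 9 + 33 + 81 = 123

123


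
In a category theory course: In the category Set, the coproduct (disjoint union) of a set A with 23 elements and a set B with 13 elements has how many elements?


In Set, the coproduct A + B is the disjoint union.
|A + B| = |A| + |B| = 23 + 13 = 36

36


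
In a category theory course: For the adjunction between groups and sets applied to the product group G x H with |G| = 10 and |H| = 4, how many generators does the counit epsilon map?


The counit epsilon_K: F(U(K)) -> K of the Free-Forgetful adjunction
maps |K| generators of F(U(K)) into K. For K = G x H (the product group),
|G x H| = |G| * |H|.
Total generators mapped = 10 * 4 = 40.

40


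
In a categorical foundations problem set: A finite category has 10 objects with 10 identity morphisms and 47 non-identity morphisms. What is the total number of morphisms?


Each object has an identity morphism, giving 10 identities.
Adding the 47 non-identity morphisms:
Total = 10 + 47 = 57

57


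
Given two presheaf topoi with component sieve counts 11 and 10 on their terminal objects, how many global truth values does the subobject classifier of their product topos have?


In a product of presheaf topoi E_1 x E_2, the subobject classifier
is Omega = Omega_1 x Omega_2 (componentwise), so
|Omega(top)| = |Omega_1(top_1)| * |Omega_2(top_2)|.
= 11 * 10 = 110.

110


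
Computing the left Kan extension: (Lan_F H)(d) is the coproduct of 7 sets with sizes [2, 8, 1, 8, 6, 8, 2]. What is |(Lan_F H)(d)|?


Pointwise, the left Kan extension (Lan_F H)(d) is the colimit, indexed
by the comma category (F downarrow d), of H composed with the
projection (F downarrow d) -> C. Here that colimit is given
as a coproduct (disjoint union) of sets, so its cardinality is the
sum of the sizes of the summands.
Coproduct of sets with sizes: 2 + 8 + 1 + 8 + 6 + 8 + 2
= 35

35


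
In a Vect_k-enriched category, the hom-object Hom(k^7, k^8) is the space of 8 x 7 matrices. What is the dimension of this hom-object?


In Vect-enriched categories, Hom(k^n, k^m) is the space of m x n matrices.
dim(Hom(k^7, k^8)) = 8 * 7 = 56

56


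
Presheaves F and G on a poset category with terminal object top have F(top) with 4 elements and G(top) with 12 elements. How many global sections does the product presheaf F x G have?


Global sections of a presheaf on a poset with terminal top satisfy
Gamma(H) ~ H(top). Presheaves admit pointwise products, so
(F x G)(top) = F(top) x G(top) (Cartesian product).
|Gamma(F x G)| = |F(top)| * |G(top)| = 4 * 12 = 48.

48


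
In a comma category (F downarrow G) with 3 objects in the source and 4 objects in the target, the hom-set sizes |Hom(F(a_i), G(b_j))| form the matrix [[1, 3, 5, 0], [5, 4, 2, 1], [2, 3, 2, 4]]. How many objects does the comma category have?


Objects of (F downarrow G) are triples (a, b, h: F(a)->G(b)).
The count equals the sum of all entries in the hom-matrix.
sum(row 0) = 9
sum(row 1) = 12
sum(row 2) = 11
Grand total = 32

32


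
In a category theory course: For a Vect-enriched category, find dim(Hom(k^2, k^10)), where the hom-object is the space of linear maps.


In Vect-enriched categories, Hom(k^n, k^m) is the space of m x n matrices.
dim(Hom(k^2, k^10)) = 10 * 2 = 20

20


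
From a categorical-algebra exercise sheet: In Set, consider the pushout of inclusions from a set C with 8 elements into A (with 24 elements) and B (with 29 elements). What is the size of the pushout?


The pushout A +_C B identifies the images of C in A and B.
|A +_C B| = |A| + |B| - |C| (for injections).
= 24 + 29 - 8 = 45

45


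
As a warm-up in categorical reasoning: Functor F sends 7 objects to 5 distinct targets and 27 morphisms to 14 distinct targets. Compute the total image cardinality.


The image of F consists of distinct objects and distinct morphisms.
|Im(F)| on objects = 5
|Im(F)| on morphisms = 14
Total image cardinality = 5 + 14 = 19

19


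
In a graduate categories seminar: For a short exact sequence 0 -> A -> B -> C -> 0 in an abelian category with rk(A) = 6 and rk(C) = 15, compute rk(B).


For a short exact sequence 0 -> A -> B -> C -> 0,
rank is additive: rank(B) = rank(A) + rank(C).
rank(B) = 6 + 15 = 21

21


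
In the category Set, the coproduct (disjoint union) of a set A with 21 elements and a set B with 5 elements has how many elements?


In Set, the coproduct A + B is the disjoint union.
|A + B| = |A| + |B| = 21 + 5 = 26

26


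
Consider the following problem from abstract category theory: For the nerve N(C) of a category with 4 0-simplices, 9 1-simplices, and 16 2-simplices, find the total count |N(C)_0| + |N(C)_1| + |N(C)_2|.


The 2-skeleton of the nerve N(C) consists of simplices in dimensions 0, 1, 2:
  |N(C)_0| = 4 (objects)
  |N(C)_1| = 9 (morphisms)
  |N(C)_2| = 16 (composable pairs)
Total = 4 + 9 + 16 = 29

29


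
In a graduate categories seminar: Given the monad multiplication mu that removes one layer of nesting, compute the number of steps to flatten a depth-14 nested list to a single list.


Each application of mu: T^2 -> T removes one layer of nesting.
Starting at depth 14 (i.e., T^14(X)), we need to reach T(X).
Number of mu applications = 14 - 1 = 13

13


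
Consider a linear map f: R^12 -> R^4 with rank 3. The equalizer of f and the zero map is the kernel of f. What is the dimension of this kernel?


The equalizer of f and the zero map is ker(f).
By the rank-nullity theorem: dim(ker(f)) = dim(domain) - rank(f).
dim(ker(f)) = 12 - 3 = 9

9


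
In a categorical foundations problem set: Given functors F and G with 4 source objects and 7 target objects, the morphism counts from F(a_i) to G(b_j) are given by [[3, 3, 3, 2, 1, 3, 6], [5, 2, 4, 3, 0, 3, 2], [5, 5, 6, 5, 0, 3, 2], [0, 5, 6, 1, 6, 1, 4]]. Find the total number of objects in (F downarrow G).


Objects of (F downarrow G) are triples (a, b, h: F(a)->G(b)).
The count equals the sum of all entries in the hom-matrix.
sum(row 0) = 21
sum(row 1) = 19
sum(row 2) = 26
sum(row 3) = 23
Grand total = 89

89


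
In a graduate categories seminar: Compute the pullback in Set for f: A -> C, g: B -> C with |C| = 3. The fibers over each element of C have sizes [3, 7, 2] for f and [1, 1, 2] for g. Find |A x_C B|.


The pullback A x_C B consists of pairs (a, b) with f(a) = g(b).
For each element c in C, the fiber product has |f^-1(c)| * |g^-1(c)| elements.
Summing over C: 3 * 1 + 7 * 1 + 2 * 2
= 3 + 7 + 4 = 14

14


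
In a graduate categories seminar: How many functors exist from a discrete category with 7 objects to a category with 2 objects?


A functor from a discrete category C to D is determined by
where each object maps. Each of the 7 objects of C can map
to any of the 2 objects of D independently.
Number of functors = 2^7 = 128

128


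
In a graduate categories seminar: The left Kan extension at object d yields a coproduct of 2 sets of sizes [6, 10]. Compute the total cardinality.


Pointwise, the left Kan extension (Lan_F H)(d) is the colimit, indexed
by the comma category (F downarrow d), of H composed with the
projection (F downarrow d) -> C. Here that colimit is given
as a coproduct (disjoint union) of sets, so its cardinality is the
sum of the sizes of the summands.
Coproduct of sets with sizes: 6 + 10
= 16

16


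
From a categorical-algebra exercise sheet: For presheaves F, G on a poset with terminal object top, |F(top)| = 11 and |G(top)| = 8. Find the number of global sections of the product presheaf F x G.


Global sections of a presheaf on a poset with terminal top satisfy
Gamma(H) ~ H(top). Presheaves admit pointwise products, so
(F x G)(top) = F(top) x G(top) (Cartesian product).
|Gamma(F x G)| = |F(top)| * |G(top)| = 11 * 8 = 88.

88


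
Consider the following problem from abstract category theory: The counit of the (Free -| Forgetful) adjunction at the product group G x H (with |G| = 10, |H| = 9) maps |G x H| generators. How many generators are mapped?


The counit epsilon_K: F(U(K)) -> K of the Free-Forgetful adjunction
maps |K| generators of F(U(K)) into K. For K = G x H (the product group),
|G x H| = |G| * |H|.
Total generators mapped = 10 * 9 = 90.

90


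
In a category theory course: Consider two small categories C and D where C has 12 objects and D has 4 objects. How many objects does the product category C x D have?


The product category C x D has objects that are pairs (c, d).
Number of pairs = |Ob(C)| * |Ob(D)| = 12 * 4 = 48

48


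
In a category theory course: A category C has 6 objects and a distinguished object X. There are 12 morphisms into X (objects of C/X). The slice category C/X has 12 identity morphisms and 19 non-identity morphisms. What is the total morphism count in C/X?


In the slice category C/X, objects are morphisms to X.
Identity morphisms: 12 (one per object of C/X).
Non-identity morphisms: 19.
Total = 12 + 19 = 31

31


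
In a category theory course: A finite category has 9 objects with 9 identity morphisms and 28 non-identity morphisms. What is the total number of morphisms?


Each object has an identity morphism, giving 9 identities.
Adding the 28 non-identity morphisms:
Total = 9 + 28 = 37

37
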